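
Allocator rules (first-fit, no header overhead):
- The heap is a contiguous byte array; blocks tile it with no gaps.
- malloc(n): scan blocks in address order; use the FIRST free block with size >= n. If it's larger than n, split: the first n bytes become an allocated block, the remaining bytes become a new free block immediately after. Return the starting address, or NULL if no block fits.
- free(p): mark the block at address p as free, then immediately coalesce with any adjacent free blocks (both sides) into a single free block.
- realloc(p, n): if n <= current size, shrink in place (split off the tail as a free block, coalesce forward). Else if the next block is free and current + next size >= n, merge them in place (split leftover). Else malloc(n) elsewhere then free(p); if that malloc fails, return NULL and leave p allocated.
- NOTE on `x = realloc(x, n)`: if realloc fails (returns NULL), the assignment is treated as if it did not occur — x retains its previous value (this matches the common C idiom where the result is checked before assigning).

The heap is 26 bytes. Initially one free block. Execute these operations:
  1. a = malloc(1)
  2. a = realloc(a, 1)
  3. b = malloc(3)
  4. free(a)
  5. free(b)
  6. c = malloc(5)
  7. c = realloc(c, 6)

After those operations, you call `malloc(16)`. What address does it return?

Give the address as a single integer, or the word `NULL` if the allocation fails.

Answer: 6

Derivation:
Op 1: a = malloc(1) -> a = 0; heap: [0-0 ALLOC][1-25 FREE]
Op 2: a = realloc(a, 1) -> a = 0; heap: [0-0 ALLOC][1-25 FREE]
Op 3: b = malloc(3) -> b = 1; heap: [0-0 ALLOC][1-3 ALLOC][4-25 FREE]
Op 4: free(a) -> (freed a); heap: [0-0 FREE][1-3 ALLOC][4-25 FREE]
Op 5: free(b) -> (freed b); heap: [0-25 FREE]
Op 6: c = malloc(5) -> c = 0; heap: [0-4 ALLOC][5-25 FREE]
Op 7: c = realloc(c, 6) -> c = 0; heap: [0-5 ALLOC][6-25 FREE]
malloc(16): first-fit scan over [0-5 ALLOC][6-25 FREE] -> 6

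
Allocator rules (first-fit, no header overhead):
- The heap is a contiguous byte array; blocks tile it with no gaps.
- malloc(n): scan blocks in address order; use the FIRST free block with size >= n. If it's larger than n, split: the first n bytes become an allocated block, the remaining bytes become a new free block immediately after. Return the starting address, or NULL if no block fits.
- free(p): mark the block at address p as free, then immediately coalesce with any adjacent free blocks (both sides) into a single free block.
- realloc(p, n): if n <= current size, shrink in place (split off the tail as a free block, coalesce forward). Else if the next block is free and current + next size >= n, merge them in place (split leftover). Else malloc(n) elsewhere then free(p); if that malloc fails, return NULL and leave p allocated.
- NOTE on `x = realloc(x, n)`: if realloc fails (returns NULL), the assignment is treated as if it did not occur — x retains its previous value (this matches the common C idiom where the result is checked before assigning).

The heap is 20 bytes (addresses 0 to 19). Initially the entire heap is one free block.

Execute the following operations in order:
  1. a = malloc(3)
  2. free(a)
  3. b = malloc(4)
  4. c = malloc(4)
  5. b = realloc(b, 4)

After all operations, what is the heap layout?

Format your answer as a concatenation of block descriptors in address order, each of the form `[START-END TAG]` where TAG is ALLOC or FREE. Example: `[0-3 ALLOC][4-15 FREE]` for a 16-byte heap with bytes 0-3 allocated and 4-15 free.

Op 1: a = malloc(3) -> a = 0; heap: [0-2 ALLOC][3-19 FREE]
Op 2: free(a) -> (freed a); heap: [0-19 FREE]
Op 3: b = malloc(4) -> b = 0; heap: [0-3 ALLOC][4-19 FREE]
Op 4: c = malloc(4) -> c = 4; heap: [0-3 ALLOC][4-7 ALLOC][8-19 FREE]
Op 5: b = realloc(b, 4) -> b = 0; heap: [0-3 ALLOC][4-7 ALLOC][8-19 FREE]

Answer: [0-3 ALLOC][4-7 ALLOC][8-19 FREE]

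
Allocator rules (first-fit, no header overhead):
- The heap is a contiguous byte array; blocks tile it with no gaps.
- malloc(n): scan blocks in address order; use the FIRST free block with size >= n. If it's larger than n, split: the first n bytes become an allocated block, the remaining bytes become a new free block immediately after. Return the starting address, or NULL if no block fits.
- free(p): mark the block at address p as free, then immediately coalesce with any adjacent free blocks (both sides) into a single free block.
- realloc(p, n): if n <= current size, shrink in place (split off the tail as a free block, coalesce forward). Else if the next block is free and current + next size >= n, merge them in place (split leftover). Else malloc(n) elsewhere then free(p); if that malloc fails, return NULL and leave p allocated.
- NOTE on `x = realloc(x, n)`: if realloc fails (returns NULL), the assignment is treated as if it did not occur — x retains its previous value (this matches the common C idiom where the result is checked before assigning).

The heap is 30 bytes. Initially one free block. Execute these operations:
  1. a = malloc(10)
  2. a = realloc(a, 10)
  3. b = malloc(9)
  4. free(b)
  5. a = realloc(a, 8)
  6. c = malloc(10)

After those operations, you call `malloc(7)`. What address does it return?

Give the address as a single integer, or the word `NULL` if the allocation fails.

Answer: 18

Derivation:
Op 1: a = malloc(10) -> a = 0; heap: [0-9 ALLOC][10-29 FREE]
Op 2: a = realloc(a, 10) -> a = 0; heap: [0-9 ALLOC][10-29 FREE]
Op 3: b = malloc(9) -> b = 10; heap: [0-9 ALLOC][10-18 ALLOC][19-29 FREE]
Op 4: free(b) -> (freed b); heap: [0-9 ALLOC][10-29 FREE]
Op 5: a = realloc(a, 8) -> a = 0; heap: [0-7 ALLOC][8-29 FREE]
Op 6: c = malloc(10) -> c = 8; heap: [0-7 ALLOC][8-17 ALLOC][18-29 FREE]
malloc(7): first-fit scan over [0-7 ALLOC][8-17 ALLOC][18-29 FREE] -> 18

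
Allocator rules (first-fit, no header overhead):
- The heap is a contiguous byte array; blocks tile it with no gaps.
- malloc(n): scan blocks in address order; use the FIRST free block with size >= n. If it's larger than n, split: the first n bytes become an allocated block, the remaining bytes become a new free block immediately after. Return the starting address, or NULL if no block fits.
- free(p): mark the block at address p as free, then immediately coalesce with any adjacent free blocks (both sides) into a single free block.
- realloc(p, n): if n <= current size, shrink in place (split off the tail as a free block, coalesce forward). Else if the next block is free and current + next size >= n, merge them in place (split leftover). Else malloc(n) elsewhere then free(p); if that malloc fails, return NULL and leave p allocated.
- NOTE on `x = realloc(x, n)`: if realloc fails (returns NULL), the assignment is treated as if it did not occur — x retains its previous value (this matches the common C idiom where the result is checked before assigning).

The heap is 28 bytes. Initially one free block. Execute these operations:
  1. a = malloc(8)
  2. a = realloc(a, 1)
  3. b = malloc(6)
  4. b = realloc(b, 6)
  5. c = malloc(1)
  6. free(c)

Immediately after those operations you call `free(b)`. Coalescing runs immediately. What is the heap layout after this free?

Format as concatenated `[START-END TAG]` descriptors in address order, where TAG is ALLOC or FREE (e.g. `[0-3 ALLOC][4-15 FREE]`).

Op 1: a = malloc(8) -> a = 0; heap: [0-7 ALLOC][8-27 FREE]
Op 2: a = realloc(a, 1) -> a = 0; heap: [0-0 ALLOC][1-27 FREE]
Op 3: b = malloc(6) -> b = 1; heap: [0-0 ALLOC][1-6 ALLOC][7-27 FREE]
Op 4: b = realloc(b, 6) -> b = 1; heap: [0-0 ALLOC][1-6 ALLOC][7-27 FREE]
Op 5: c = malloc(1) -> c = 7; heap: [0-0 ALLOC][1-6 ALLOC][7-7 ALLOC][8-27 FREE]
Op 6: free(c) -> (freed c); heap: [0-0 ALLOC][1-6 ALLOC][7-27 FREE]
free(b): b = 1 -> block [1-6 ALLOC]; mark free, coalesce with adjacent free neighbors -> [0-0 ALLOC][1-27 FREE]

Answer: [0-0 ALLOC][1-27 FREE]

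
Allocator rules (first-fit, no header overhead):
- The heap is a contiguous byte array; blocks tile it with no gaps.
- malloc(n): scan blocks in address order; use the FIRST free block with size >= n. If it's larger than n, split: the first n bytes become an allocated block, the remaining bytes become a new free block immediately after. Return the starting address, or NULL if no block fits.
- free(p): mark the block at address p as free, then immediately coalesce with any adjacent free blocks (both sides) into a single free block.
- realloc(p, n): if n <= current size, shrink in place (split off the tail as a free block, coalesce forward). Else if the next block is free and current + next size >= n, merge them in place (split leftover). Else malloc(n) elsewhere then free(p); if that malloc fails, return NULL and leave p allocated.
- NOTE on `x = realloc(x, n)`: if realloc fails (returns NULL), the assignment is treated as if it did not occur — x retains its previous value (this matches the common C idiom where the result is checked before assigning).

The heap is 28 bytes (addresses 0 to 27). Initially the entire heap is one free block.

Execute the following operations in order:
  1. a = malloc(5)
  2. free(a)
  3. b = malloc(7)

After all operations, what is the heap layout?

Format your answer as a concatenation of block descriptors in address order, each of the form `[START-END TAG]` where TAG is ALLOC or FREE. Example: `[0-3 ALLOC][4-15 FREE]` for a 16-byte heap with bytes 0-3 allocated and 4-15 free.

Op 1: a = malloc(5) -> a = 0; heap: [0-4 ALLOC][5-27 FREE]
Op 2: free(a) -> (freed a); heap: [0-27 FREE]
Op 3: b = malloc(7) -> b = 0; heap: [0-6 ALLOC][7-27 FREE]

Answer: [0-6 ALLOC][7-27 FREE]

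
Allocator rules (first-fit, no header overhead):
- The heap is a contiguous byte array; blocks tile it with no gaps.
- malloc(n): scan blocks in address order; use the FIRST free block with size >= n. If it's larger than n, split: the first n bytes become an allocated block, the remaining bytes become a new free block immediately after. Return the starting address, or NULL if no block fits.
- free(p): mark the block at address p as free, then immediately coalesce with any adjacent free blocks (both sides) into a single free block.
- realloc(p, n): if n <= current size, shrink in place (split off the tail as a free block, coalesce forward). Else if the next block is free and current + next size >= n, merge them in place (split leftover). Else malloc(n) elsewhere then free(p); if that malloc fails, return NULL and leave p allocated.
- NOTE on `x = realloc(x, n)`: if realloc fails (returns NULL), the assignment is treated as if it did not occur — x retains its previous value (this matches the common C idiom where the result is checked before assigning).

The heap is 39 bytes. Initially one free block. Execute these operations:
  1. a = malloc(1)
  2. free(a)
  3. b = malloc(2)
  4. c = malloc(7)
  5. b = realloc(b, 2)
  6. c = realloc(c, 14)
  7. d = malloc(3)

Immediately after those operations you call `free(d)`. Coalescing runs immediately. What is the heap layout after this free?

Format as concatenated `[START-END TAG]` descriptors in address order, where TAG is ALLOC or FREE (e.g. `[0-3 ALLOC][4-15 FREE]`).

Answer: [0-1 ALLOC][2-15 ALLOC][16-38 FREE]

Derivation:
Op 1: a = malloc(1) -> a = 0; heap: [0-0 ALLOC][1-38 FREE]
Op 2: free(a) -> (freed a); heap: [0-38 FREE]
Op 3: b = malloc(2) -> b = 0; heap: [0-1 ALLOC][2-38 FREE]
Op 4: c = malloc(7) -> c = 2; heap: [0-1 ALLOC][2-8 ALLOC][9-38 FREE]
Op 5: b = realloc(b, 2) -> b = 0; heap: [0-1 ALLOC][2-8 ALLOC][9-38 FREE]
Op 6: c = realloc(c, 14) -> c = 2; heap: [0-1 ALLOC][2-15 ALLOC][16-38 FREE]
Op 7: d = malloc(3) -> d = 16; heap: [0-1 ALLOC][2-15 ALLOC][16-18 ALLOC][19-38 FREE]
free(d): d = 16 -> block [16-18 ALLOC]; mark free, coalesce with adjacent free neighbors -> [0-1 ALLOC][2-15 ALLOC][16-38 FREE]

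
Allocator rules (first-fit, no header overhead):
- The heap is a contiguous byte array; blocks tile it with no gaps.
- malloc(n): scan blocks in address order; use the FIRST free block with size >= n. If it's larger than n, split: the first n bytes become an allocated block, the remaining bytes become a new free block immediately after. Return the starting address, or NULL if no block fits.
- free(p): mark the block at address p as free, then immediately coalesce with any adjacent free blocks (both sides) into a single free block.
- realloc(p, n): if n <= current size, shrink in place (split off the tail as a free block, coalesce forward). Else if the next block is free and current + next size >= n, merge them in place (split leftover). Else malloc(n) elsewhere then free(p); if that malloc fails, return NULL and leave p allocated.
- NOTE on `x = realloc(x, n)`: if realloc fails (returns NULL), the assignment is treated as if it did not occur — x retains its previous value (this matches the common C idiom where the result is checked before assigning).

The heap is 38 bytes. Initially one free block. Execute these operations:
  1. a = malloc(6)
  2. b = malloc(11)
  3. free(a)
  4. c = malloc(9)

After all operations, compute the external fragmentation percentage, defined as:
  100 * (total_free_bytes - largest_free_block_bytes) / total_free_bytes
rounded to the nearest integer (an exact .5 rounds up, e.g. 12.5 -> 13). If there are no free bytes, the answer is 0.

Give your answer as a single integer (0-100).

Answer: 33

Derivation:
Op 1: a = malloc(6) -> a = 0; heap: [0-5 ALLOC][6-37 FREE]
Op 2: b = malloc(11) -> b = 6; heap: [0-5 ALLOC][6-16 ALLOC][17-37 FREE]
Op 3: free(a) -> (freed a); heap: [0-5 FREE][6-16 ALLOC][17-37 FREE]
Op 4: c = malloc(9) -> c = 17; heap: [0-5 FREE][6-16 ALLOC][17-25 ALLOC][26-37 FREE]
Free blocks: [6 12] total_free=18 largest=12 -> 100*(18-12)/18 = 600/18 ≈ 33.333 -> rounds to 33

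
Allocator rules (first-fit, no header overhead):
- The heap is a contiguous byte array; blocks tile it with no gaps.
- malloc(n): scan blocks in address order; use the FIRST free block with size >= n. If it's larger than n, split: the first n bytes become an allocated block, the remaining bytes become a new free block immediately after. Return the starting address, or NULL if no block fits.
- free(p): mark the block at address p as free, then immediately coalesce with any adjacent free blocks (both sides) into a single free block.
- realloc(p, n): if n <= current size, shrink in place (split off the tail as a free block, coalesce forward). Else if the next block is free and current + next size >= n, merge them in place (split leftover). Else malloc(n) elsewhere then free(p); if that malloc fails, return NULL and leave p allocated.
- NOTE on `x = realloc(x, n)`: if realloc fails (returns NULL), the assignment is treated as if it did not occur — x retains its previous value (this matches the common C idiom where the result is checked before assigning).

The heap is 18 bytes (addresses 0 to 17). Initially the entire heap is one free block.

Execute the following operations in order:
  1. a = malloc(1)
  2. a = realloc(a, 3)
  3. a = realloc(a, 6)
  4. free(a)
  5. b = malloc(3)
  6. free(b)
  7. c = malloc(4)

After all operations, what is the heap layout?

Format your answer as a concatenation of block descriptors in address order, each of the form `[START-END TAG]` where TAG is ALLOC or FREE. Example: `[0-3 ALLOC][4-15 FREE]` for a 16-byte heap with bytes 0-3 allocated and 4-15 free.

Op 1: a = malloc(1) -> a = 0; heap: [0-0 ALLOC][1-17 FREE]
Op 2: a = realloc(a, 3) -> a = 0; heap: [0-2 ALLOC][3-17 FREE]
Op 3: a = realloc(a, 6) -> a = 0; heap: [0-5 ALLOC][6-17 FREE]
Op 4: free(a) -> (freed a); heap: [0-17 FREE]
Op 5: b = malloc(3) -> b = 0; heap: [0-2 ALLOC][3-17 FREE]
Op 6: free(b) -> (freed b); heap: [0-17 FREE]
Op 7: c = malloc(4) -> c = 0; heap: [0-3 ALLOC][4-17 FREE]

Answer: [0-3 ALLOC][4-17 FREE]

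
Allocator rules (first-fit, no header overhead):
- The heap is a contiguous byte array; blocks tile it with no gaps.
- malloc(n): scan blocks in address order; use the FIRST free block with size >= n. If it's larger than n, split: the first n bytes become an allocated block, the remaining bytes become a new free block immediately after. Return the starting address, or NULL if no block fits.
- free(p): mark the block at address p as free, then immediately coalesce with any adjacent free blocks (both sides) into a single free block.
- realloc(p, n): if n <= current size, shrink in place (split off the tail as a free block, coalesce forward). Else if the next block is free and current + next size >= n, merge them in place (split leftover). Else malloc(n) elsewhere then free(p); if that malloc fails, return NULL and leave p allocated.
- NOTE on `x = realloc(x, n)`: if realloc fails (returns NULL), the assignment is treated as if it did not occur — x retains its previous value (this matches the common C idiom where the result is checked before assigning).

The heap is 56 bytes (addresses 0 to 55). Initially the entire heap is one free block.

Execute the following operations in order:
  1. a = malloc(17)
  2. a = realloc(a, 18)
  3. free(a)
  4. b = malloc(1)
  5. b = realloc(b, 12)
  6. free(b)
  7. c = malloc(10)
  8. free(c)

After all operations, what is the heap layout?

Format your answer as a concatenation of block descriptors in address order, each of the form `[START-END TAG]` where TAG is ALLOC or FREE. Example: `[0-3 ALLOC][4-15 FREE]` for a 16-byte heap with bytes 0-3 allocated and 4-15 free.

Op 1: a = malloc(17) -> a = 0; heap: [0-16 ALLOC][17-55 FREE]
Op 2: a = realloc(a, 18) -> a = 0; heap: [0-17 ALLOC][18-55 FREE]
Op 3: free(a) -> (freed a); heap: [0-55 FREE]
Op 4: b = malloc(1) -> b = 0; heap: [0-0 ALLOC][1-55 FREE]
Op 5: b = realloc(b, 12) -> b = 0; heap: [0-11 ALLOC][12-55 FREE]
Op 6: free(b) -> (freed b); heap: [0-55 FREE]
Op 7: c = malloc(10) -> c = 0; heap: [0-9 ALLOC][10-55 FREE]
Op 8: free(c) -> (freed c); heap: [0-55 FREE]

Answer: [0-55 FREE]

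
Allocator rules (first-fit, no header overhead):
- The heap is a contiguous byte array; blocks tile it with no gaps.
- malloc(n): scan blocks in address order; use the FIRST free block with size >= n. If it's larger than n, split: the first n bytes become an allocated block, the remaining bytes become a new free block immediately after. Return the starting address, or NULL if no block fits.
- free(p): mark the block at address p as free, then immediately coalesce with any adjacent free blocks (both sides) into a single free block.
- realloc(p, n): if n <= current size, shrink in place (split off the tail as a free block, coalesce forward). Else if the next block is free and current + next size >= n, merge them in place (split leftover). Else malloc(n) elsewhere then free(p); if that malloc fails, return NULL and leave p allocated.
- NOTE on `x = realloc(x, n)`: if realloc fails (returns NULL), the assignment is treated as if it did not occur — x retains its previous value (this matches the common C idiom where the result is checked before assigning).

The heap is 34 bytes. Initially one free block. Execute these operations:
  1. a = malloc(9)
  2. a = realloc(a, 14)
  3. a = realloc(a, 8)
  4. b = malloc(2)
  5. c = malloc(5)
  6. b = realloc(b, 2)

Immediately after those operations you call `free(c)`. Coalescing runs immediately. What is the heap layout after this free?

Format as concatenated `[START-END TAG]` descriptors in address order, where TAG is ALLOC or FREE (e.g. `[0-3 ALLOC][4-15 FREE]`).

Answer: [0-7 ALLOC][8-9 ALLOC][10-33 FREE]

Derivation:
Op 1: a = malloc(9) -> a = 0; heap: [0-8 ALLOC][9-33 FREE]
Op 2: a = realloc(a, 14) -> a = 0; heap: [0-13 ALLOC][14-33 FREE]
Op 3: a = realloc(a, 8) -> a = 0; heap: [0-7 ALLOC][8-33 FREE]
Op 4: b = malloc(2) -> b = 8; heap: [0-7 ALLOC][8-9 ALLOC][10-33 FREE]
Op 5: c = malloc(5) -> c = 10; heap: [0-7 ALLOC][8-9 ALLOC][10-14 ALLOC][15-33 FREE]
Op 6: b = realloc(b, 2) -> b = 8; heap: [0-7 ALLOC][8-9 ALLOC][10-14 ALLOC][15-33 FREE]
free(c): c = 10 -> block [10-14 ALLOC]; mark free, coalesce with adjacent free neighbors -> [0-7 ALLOC][8-9 ALLOC][10-33 FREE]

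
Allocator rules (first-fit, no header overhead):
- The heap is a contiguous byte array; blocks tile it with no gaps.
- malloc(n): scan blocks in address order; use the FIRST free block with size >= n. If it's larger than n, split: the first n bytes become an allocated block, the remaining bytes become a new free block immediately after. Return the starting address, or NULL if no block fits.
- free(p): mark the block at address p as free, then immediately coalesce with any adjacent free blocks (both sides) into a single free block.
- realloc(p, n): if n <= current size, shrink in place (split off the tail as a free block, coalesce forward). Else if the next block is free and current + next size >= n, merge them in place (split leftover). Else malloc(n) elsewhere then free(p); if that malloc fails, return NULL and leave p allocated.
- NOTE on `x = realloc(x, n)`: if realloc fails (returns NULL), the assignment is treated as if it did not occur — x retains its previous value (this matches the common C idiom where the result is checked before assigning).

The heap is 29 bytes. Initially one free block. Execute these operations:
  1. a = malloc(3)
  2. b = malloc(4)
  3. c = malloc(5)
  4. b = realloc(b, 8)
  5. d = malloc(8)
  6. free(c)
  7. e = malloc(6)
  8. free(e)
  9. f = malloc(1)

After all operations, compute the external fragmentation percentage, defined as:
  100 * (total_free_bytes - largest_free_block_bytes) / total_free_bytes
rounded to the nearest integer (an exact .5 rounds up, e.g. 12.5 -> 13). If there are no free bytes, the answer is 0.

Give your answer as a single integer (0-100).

Answer: 11

Derivation:
Op 1: a = malloc(3) -> a = 0; heap: [0-2 ALLOC][3-28 FREE]
Op 2: b = malloc(4) -> b = 3; heap: [0-2 ALLOC][3-6 ALLOC][7-28 FREE]
Op 3: c = malloc(5) -> c = 7; heap: [0-2 ALLOC][3-6 ALLOC][7-11 ALLOC][12-28 FREE]
Op 4: b = realloc(b, 8) -> b = 12; heap: [0-2 ALLOC][3-6 FREE][7-11 ALLOC][12-19 ALLOC][20-28 FREE]
Op 5: d = malloc(8) -> d = 20; heap: [0-2 ALLOC][3-6 FREE][7-11 ALLOC][12-19 ALLOC][20-27 ALLOC][28-28 FREE]
Op 6: free(c) -> (freed c); heap: [0-2 ALLOC][3-11 FREE][12-19 ALLOC][20-27 ALLOC][28-28 FREE]
Op 7: e = malloc(6) -> e = 3; heap: [0-2 ALLOC][3-8 ALLOC][9-11 FREE][12-19 ALLOC][20-27 ALLOC][28-28 FREE]
Op 8: free(e) -> (freed e); heap: [0-2 ALLOC][3-11 FREE][12-19 ALLOC][20-27 ALLOC][28-28 FREE]
Op 9: f = malloc(1) -> f = 3; heap: [0-2 ALLOC][3-3 ALLOC][4-11 FREE][12-19 ALLOC][20-27 ALLOC][28-28 FREE]
Free blocks: [8 1] total_free=9 largest=8 -> 100*(9-8)/9 = 100/9 ≈ 11.111 -> rounds to 11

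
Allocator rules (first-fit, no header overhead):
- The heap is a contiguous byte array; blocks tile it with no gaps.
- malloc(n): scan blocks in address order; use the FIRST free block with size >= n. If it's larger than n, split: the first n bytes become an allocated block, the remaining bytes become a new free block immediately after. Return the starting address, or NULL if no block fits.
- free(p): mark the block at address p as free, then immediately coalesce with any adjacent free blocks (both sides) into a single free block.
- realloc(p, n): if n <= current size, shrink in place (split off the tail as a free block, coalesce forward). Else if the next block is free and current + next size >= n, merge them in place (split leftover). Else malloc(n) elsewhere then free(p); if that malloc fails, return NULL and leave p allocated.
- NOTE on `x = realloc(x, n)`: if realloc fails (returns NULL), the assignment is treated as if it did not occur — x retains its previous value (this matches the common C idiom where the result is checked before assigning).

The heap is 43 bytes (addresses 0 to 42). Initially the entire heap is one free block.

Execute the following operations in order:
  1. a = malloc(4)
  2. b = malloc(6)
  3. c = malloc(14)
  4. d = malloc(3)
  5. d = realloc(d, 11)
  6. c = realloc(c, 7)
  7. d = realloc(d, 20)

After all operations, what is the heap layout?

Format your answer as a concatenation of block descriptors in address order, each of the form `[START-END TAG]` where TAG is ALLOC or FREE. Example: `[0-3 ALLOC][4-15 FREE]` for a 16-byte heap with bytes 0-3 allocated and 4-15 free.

Answer: [0-3 ALLOC][4-9 ALLOC][10-16 ALLOC][17-23 FREE][24-34 ALLOC][35-42 FREE]

Derivation:
Op 1: a = malloc(4) -> a = 0; heap: [0-3 ALLOC][4-42 FREE]
Op 2: b = malloc(6) -> b = 4; heap: [0-3 ALLOC][4-9 ALLOC][10-42 FREE]
Op 3: c = malloc(14) -> c = 10; heap: [0-3 ALLOC][4-9 ALLOC][10-23 ALLOC][24-42 FREE]
Op 4: d = malloc(3) -> d = 24; heap: [0-3 ALLOC][4-9 ALLOC][10-23 ALLOC][24-26 ALLOC][27-42 FREE]
Op 5: d = realloc(d, 11) -> d = 24; heap: [0-3 ALLOC][4-9 ALLOC][10-23 ALLOC][24-34 ALLOC][35-42 FREE]
Op 6: c = realloc(c, 7) -> c = 10; heap: [0-3 ALLOC][4-9 ALLOC][10-16 ALLOC][17-23 FREE][24-34 ALLOC][35-42 FREE]
Op 7: d = realloc(d, 20) -> NULL (d unchanged); heap: [0-3 ALLOC][4-9 ALLOC][10-16 ALLOC][17-23 FREE][24-34 ALLOC][35-42 FREE]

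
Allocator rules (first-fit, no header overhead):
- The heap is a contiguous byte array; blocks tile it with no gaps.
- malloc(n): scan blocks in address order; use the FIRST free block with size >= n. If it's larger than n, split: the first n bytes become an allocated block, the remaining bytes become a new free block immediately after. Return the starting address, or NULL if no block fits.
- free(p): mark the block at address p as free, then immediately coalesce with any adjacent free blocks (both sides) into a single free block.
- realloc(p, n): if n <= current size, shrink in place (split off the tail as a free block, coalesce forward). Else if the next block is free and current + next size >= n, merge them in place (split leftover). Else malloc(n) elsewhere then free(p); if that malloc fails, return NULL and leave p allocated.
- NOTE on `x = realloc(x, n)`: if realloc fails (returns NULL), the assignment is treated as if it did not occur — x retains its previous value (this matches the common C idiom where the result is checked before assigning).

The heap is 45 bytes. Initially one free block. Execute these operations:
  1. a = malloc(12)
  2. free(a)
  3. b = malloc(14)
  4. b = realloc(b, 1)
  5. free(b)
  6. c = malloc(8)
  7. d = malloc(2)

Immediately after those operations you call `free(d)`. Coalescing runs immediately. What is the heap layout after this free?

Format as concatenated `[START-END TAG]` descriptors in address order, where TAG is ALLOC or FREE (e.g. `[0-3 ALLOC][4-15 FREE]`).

Answer: [0-7 ALLOC][8-44 FREE]

Derivation:
Op 1: a = malloc(12) -> a = 0; heap: [0-11 ALLOC][12-44 FREE]
Op 2: free(a) -> (freed a); heap: [0-44 FREE]
Op 3: b = malloc(14) -> b = 0; heap: [0-13 ALLOC][14-44 FREE]
Op 4: b = realloc(b, 1) -> b = 0; heap: [0-0 ALLOC][1-44 FREE]
Op 5: free(b) -> (freed b); heap: [0-44 FREE]
Op 6: c = malloc(8) -> c = 0; heap: [0-7 ALLOC][8-44 FREE]
Op 7: d = malloc(2) -> d = 8; heap: [0-7 ALLOC][8-9 ALLOC][10-44 FREE]
free(d): d = 8 -> block [8-9 ALLOC]; mark free, coalesce with adjacent free neighbors -> [0-7 ALLOC][8-44 FREE]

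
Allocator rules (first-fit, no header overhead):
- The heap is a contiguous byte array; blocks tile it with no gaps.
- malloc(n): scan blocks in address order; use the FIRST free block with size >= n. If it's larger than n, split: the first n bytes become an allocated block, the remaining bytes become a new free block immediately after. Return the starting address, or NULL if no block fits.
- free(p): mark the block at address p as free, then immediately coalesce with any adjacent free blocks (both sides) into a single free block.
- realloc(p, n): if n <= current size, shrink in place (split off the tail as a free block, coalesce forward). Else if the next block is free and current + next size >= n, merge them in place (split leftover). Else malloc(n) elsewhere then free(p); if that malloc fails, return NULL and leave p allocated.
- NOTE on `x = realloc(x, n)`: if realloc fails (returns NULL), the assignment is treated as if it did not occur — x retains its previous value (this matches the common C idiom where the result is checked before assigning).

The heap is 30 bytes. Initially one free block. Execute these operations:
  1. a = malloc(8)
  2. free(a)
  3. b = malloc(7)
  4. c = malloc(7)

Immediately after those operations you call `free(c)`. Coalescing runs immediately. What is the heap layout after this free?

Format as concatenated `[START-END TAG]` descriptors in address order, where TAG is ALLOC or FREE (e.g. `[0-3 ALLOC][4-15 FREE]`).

Op 1: a = malloc(8) -> a = 0; heap: [0-7 ALLOC][8-29 FREE]
Op 2: free(a) -> (freed a); heap: [0-29 FREE]
Op 3: b = malloc(7) -> b = 0; heap: [0-6 ALLOC][7-29 FREE]
Op 4: c = malloc(7) -> c = 7; heap: [0-6 ALLOC][7-13 ALLOC][14-29 FREE]
free(c): c = 7 -> block [7-13 ALLOC]; mark free, coalesce with adjacent free neighbors -> [0-6 ALLOC][7-29 FREE]

Answer: [0-6 ALLOC][7-29 FREE]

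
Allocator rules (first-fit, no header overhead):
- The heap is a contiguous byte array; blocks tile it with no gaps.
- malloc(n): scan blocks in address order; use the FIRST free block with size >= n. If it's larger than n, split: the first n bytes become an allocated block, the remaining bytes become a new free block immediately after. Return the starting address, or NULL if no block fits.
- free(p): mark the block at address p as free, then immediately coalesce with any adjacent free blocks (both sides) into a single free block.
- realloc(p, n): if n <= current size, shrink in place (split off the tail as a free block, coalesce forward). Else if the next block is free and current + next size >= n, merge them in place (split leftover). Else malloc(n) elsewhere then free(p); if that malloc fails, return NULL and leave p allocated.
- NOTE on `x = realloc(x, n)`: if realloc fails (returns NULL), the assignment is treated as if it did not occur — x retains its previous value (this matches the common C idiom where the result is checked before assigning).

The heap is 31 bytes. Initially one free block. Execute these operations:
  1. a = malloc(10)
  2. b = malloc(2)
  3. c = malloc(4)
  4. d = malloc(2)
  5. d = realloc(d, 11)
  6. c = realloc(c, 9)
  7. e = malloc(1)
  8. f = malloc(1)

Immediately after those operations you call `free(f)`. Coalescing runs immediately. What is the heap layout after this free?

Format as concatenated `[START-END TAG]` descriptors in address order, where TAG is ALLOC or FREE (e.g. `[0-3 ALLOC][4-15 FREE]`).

Answer: [0-9 ALLOC][10-11 ALLOC][12-15 ALLOC][16-26 ALLOC][27-27 ALLOC][28-30 FREE]

Derivation:
Op 1: a = malloc(10) -> a = 0; heap: [0-9 ALLOC][10-30 FREE]
Op 2: b = malloc(2) -> b = 10; heap: [0-9 ALLOC][10-11 ALLOC][12-30 FREE]
Op 3: c = malloc(4) -> c = 12; heap: [0-9 ALLOC][10-11 ALLOC][12-15 ALLOC][16-30 FREE]
Op 4: d = malloc(2) -> d = 16; heap: [0-9 ALLOC][10-11 ALLOC][12-15 ALLOC][16-17 ALLOC][18-30 FREE]
Op 5: d = realloc(d, 11) -> d = 16; heap: [0-9 ALLOC][10-11 ALLOC][12-15 ALLOC][16-26 ALLOC][27-30 FREE]
Op 6: c = realloc(c, 9) -> NULL (c unchanged); heap: [0-9 ALLOC][10-11 ALLOC][12-15 ALLOC][16-26 ALLOC][27-30 FREE]
Op 7: e = malloc(1) -> e = 27; heap: [0-9 ALLOC][10-11 ALLOC][12-15 ALLOC][16-26 ALLOC][27-27 ALLOC][28-30 FREE]
Op 8: f = malloc(1) -> f = 28; heap: [0-9 ALLOC][10-11 ALLOC][12-15 ALLOC][16-26 ALLOC][27-27 ALLOC][28-28 ALLOC][29-30 FREE]
free(f): f = 28 -> block [28-28 ALLOC]; mark free, coalesce with adjacent free neighbors -> [0-9 ALLOC][10-11 ALLOC][12-15 ALLOC][16-26 ALLOC][27-27 ALLOC][28-30 FREE]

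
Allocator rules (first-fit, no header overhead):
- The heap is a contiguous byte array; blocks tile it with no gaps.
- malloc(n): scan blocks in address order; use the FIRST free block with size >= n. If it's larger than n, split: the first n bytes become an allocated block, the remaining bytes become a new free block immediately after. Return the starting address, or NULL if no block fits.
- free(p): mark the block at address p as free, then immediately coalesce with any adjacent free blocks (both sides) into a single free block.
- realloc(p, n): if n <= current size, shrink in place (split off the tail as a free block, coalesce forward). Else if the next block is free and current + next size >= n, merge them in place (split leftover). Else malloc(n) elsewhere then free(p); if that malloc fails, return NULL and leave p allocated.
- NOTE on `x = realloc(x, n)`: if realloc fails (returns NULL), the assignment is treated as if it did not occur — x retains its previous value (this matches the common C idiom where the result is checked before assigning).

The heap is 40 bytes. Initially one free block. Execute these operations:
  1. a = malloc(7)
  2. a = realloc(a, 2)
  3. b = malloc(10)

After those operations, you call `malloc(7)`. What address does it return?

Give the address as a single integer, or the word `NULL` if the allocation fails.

Op 1: a = malloc(7) -> a = 0; heap: [0-6 ALLOC][7-39 FREE]
Op 2: a = realloc(a, 2) -> a = 0; heap: [0-1 ALLOC][2-39 FREE]
Op 3: b = malloc(10) -> b = 2; heap: [0-1 ALLOC][2-11 ALLOC][12-39 FREE]
malloc(7): first-fit scan over [0-1 ALLOC][2-11 ALLOC][12-39 FREE] -> 12

Answer: 12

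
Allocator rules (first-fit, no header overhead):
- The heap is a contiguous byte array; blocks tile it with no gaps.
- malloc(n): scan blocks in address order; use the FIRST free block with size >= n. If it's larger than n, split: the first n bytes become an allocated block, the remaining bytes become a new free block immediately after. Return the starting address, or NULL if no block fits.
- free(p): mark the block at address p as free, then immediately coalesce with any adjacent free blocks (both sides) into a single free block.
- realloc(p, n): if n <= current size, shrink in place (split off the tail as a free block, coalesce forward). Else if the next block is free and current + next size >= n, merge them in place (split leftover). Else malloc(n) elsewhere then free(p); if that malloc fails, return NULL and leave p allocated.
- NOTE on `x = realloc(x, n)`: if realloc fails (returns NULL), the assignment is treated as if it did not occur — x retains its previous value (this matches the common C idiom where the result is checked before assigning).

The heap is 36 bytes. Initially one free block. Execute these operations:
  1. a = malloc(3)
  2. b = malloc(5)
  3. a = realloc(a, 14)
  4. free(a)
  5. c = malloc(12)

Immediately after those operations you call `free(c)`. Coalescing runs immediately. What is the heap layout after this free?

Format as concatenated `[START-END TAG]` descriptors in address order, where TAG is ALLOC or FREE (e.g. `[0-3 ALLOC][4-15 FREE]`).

Answer: [0-2 FREE][3-7 ALLOC][8-35 FREE]

Derivation:
Op 1: a = malloc(3) -> a = 0; heap: [0-2 ALLOC][3-35 FREE]
Op 2: b = malloc(5) -> b = 3; heap: [0-2 ALLOC][3-7 ALLOC][8-35 FREE]
Op 3: a = realloc(a, 14) -> a = 8; heap: [0-2 FREE][3-7 ALLOC][8-21 ALLOC][22-35 FREE]
Op 4: free(a) -> (freed a); heap: [0-2 FREE][3-7 ALLOC][8-35 FREE]
Op 5: c = malloc(12) -> c = 8; heap: [0-2 FREE][3-7 ALLOC][8-19 ALLOC][20-35 FREE]
free(c): c = 8 -> block [8-19 ALLOC]; mark free, coalesce with adjacent free neighbors -> [0-2 FREE][3-7 ALLOC][8-35 FREE]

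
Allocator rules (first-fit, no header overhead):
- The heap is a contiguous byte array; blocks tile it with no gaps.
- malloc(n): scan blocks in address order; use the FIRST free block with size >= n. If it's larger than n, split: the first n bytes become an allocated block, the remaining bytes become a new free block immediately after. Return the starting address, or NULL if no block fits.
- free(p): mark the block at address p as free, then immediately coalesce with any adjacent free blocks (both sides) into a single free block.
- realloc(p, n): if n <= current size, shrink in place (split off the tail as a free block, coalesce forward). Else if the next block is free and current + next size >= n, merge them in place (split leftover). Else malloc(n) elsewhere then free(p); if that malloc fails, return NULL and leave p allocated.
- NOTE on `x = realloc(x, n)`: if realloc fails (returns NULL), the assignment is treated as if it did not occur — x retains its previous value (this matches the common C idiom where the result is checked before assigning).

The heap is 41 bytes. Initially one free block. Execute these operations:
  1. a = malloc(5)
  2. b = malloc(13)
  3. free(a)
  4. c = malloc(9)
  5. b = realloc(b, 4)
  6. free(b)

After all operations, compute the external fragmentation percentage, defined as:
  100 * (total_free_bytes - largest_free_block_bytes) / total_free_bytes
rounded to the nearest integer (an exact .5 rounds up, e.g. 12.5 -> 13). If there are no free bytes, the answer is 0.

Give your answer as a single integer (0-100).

Answer: 44

Derivation:
Op 1: a = malloc(5) -> a = 0; heap: [0-4 ALLOC][5-40 FREE]
Op 2: b = malloc(13) -> b = 5; heap: [0-4 ALLOC][5-17 ALLOC][18-40 FREE]
Op 3: free(a) -> (freed a); heap: [0-4 FREE][5-17 ALLOC][18-40 FREE]
Op 4: c = malloc(9) -> c = 18; heap: [0-4 FREE][5-17 ALLOC][18-26 ALLOC][27-40 FREE]
Op 5: b = realloc(b, 4) -> b = 5; heap: [0-4 FREE][5-8 ALLOC][9-17 FREE][18-26 ALLOC][27-40 FREE]
Op 6: free(b) -> (freed b); heap: [0-17 FREE][18-26 ALLOC][27-40 FREE]
Free blocks: [18 14] total_free=32 largest=18 -> 100*(32-18)/32 = 1400/32 = 43.75 -> rounds to 44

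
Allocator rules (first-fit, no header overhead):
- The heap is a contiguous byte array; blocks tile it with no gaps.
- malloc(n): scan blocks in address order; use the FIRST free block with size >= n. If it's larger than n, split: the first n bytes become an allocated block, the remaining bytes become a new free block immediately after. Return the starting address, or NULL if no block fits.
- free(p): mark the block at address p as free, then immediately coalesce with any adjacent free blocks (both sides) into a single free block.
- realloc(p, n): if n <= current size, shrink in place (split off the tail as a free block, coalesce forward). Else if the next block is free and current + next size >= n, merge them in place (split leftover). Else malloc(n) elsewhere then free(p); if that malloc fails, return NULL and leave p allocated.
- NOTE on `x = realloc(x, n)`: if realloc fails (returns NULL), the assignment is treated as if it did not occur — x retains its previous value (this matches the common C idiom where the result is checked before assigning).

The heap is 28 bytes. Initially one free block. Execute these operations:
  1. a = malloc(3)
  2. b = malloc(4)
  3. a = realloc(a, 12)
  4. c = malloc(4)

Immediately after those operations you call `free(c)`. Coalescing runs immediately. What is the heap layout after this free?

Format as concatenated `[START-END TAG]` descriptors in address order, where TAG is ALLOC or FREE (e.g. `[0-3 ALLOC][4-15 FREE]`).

Answer: [0-2 FREE][3-6 ALLOC][7-18 ALLOC][19-27 FREE]

Derivation:
Op 1: a = malloc(3) -> a = 0; heap: [0-2 ALLOC][3-27 FREE]
Op 2: b = malloc(4) -> b = 3; heap: [0-2 ALLOC][3-6 ALLOC][7-27 FREE]
Op 3: a = realloc(a, 12) -> a = 7; heap: [0-2 FREE][3-6 ALLOC][7-18 ALLOC][19-27 FREE]
Op 4: c = malloc(4) -> c = 19; heap: [0-2 FREE][3-6 ALLOC][7-18 ALLOC][19-22 ALLOC][23-27 FREE]
free(c): c = 19 -> block [19-22 ALLOC]; mark free, coalesce with adjacent free neighbors -> [0-2 FREE][3-6 ALLOC][7-18 ALLOC][19-27 FREE]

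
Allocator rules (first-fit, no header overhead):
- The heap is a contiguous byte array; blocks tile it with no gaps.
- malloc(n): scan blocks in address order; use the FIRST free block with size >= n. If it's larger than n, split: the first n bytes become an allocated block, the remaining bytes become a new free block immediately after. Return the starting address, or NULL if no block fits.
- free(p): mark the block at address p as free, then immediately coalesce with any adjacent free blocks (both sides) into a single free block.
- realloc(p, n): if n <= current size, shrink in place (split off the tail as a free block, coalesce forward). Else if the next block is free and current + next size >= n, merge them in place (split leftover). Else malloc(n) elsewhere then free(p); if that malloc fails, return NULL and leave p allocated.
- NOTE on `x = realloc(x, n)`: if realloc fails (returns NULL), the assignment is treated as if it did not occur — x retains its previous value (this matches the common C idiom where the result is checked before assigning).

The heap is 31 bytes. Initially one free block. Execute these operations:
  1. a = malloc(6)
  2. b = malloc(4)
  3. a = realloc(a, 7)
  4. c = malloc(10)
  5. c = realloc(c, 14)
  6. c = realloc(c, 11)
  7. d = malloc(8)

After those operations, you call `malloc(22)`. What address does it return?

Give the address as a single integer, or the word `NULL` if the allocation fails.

Answer: NULL

Derivation:
Op 1: a = malloc(6) -> a = 0; heap: [0-5 ALLOC][6-30 FREE]
Op 2: b = malloc(4) -> b = 6; heap: [0-5 ALLOC][6-9 ALLOC][10-30 FREE]
Op 3: a = realloc(a, 7) -> a = 10; heap: [0-5 FREE][6-9 ALLOC][10-16 ALLOC][17-30 FREE]
Op 4: c = malloc(10) -> c = 17; heap: [0-5 FREE][6-9 ALLOC][10-16 ALLOC][17-26 ALLOC][27-30 FREE]
Op 5: c = realloc(c, 14) -> c = 17; heap: [0-5 FREE][6-9 ALLOC][10-16 ALLOC][17-30 ALLOC]
Op 6: c = realloc(c, 11) -> c = 17; heap: [0-5 FREE][6-9 ALLOC][10-16 ALLOC][17-27 ALLOC][28-30 FREE]
Op 7: d = malloc(8) -> d = NULL; heap: [0-5 FREE][6-9 ALLOC][10-16 ALLOC][17-27 ALLOC][28-30 FREE]
malloc(22): first-fit scan over [0-5 FREE][6-9 ALLOC][10-16 ALLOC][17-27 ALLOC][28-30 FREE] -> NULL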